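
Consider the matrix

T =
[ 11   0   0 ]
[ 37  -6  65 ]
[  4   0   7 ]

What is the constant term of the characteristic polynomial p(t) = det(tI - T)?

p(0) = det(0·I − T) = det(−T) = (−1)^3·det(T).
det(T) = -462, so p(0) = 462.

462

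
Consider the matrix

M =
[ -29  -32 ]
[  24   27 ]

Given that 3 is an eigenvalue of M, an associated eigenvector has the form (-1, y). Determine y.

1

We need (M - 3I)v = 0.
M - 3I = [[-32, -32], [24, 24]].
Row 1: (-32)·-1 + (-32)·y = 0
Row 2: (24)·-1 + (24)·y = 0
Solving gives y = 1.
Check: M·(-1, 1) = (-3, 3) = 3·(-1, 1).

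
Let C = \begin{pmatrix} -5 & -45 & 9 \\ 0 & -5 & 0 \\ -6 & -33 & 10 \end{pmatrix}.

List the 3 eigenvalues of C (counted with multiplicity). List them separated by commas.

-5, 1, 4

The characteristic polynomial is p(λ) = det(λI - C).
Expanding along the first row, p(λ) = λ^3 - 21λ + 20.
Since p(4) = 0, λ = 4 is a root.
Dividing by (λ - 4) leaves λ^2 + 4λ - 5.
The quadratic factors as (λ + 5)·(λ - 1).
Eigenvalues: -5, 1, 4.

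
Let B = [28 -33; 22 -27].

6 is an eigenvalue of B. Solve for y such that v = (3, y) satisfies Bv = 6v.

2

We need (B - 6I)v = 0.
B - 6I = [[22, -33], [22, -33]].
Row 1: (22)·3 + (-33)·y = 0
Row 2: (22)·3 + (-33)·y = 0
Solving gives y = 2.
Check: B·(3, 2) = (18, 12) = 6·(3, 2).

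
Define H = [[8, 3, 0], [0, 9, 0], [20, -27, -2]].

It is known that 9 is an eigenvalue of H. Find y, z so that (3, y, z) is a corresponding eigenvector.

1, 3

We need (H - 9I)v = 0.
H - 9I = [[-1, 3, 0], [0, 0, 0], [20, -27, -11]].
Row 1: (-1)·3 + (3)·y + (0)·z = 0
Row 2: (0)·3 + (0)·y + (0)·z = 0
Row 3: (20)·3 + (-27)·y + (-11)·z = 0
Solving gives y = 1, z = 3.
Check: H·(3, 1, 3) = (27, 9, 27) = 9·(3, 1, 3).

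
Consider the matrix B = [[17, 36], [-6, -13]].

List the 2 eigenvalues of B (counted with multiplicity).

-1, 5

det(B - tI) = (17 - t)(-13 - t) - (36)·(-6) = t^2 - 4t - 5.
This factors as (t + 1)·(t - 5) = 0.
Eigenvalues: -1, 5.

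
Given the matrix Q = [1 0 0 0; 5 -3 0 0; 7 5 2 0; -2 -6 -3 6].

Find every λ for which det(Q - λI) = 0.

-3, 1, 2, 6

Q is lower triangular, so its eigenvalues are the diagonal entries.
Diagonal: 1, -3, 2, 6.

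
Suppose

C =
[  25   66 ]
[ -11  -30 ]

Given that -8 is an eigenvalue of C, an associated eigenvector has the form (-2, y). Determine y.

We need (C + 8I)v = 0.
C + 8I = [[33, 66], [-11, -22]].
Row 1: (33)·-2 + (66)·y = 0
Row 2: (-11)·-2 + (-22)·y = 0
Solving gives y = 1.
Check: C·(-2, 1) = (16, -8) = -8·(-2, 1).

1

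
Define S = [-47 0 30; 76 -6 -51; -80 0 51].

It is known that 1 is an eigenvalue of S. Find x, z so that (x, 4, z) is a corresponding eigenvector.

-5, -8

We need (S - 1I)v = 0.
S - 1I = [[-48, 0, 30], [76, -7, -51], [-80, 0, 50]].
Row 1: (-48)·x + (0)·4 + (30)·z = 0
Row 2: (76)·x + (-7)·4 + (-51)·z = 0
Row 3: (-80)·x + (0)·4 + (50)·z = 0
Solving gives x = -5, z = -8.
Check: S·(-5, 4, -8) = (-5, 4, -8) = 1·(-5, 4, -8).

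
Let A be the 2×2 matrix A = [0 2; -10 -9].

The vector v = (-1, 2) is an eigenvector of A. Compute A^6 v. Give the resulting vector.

(-4096, 8192)

First find the eigenvalue: Av = (4, -8) = -4·(-1, 2), so λ = -4.
Then A^6 v = λ^6·v = (-4)^6·(-1, 2) = 4096·(-1, 2) = (-4096, 8192).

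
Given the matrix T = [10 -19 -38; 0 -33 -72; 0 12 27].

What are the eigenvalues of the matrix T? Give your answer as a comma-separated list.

-9, 3, 10

Compute the characteristic polynomial p(λ) = det(λI - T).
Expanding along the first row, p(λ) = λ^3 - 4λ^2 - 87λ + 270.
Try λ = 10: p(10) = 0, so 10 is a root.
Factor out (λ - 10): p(λ) = (λ - 10)·(λ^2 + 6λ - 27).
The quadratic factors as (λ + 9)·(λ - 3).
Eigenvalues: -9, 3, 10.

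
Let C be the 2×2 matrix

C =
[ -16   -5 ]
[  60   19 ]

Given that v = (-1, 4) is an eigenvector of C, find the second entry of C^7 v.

First find the eigenvalue: Cv = (-4, 16) = 4·(-1, 4), so λ = 4.
Then C^7 v = λ^7·v = 4^7·(-1, 4) = 16384·(-1, 4) = (-16384, 65536).

65536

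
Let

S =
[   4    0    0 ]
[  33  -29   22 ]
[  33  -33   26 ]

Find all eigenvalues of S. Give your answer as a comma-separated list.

-7, 4, 4

The characteristic polynomial is p(s) = det(sI - S).
Expanding the 3×3 determinant: p(s) = s^3 - s^2 - 40s + 112.
Since p(4) = 0, s = 4 is a root.
Dividing by (s - 4) leaves s^2 + 3s - 28.
The quadratic factors as (s + 7)·(s - 4).
Eigenvalues: -7, 4, 4.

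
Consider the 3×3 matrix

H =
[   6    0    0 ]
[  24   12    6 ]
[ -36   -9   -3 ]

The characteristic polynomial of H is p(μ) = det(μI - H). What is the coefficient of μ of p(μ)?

72

p(μ) = μ^3 - 15μ^2 + 72μ - 108.
The coefficient of μ is 72.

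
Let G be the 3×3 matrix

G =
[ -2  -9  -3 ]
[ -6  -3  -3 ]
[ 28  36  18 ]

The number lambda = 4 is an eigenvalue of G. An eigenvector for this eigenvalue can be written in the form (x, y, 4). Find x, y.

-2, 0

We need (G - 4I)v = 0.
G - 4I = [[-6, -9, -3], [-6, -7, -3], [28, 36, 14]].
Row 1: (-6)·x + (-9)·y + (-3)·4 = 0
Row 2: (-6)·x + (-7)·y + (-3)·4 = 0
Row 3: (28)·x + (36)·y + (14)·4 = 0
Solving gives x = -2, y = 0.
Check: G·(-2, 0, 4) = (-8, 0, 16) = 4·(-2, 0, 4).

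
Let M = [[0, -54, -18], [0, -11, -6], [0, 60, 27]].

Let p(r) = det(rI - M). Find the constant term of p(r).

p(r) = r^3 - 16r^2 + 63r.
The constant term is 0.

0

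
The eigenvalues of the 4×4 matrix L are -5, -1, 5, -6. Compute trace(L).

-7

trace(L) is the sum of the eigenvalues: (-5) + (-1) + (5) + (-6) = -7.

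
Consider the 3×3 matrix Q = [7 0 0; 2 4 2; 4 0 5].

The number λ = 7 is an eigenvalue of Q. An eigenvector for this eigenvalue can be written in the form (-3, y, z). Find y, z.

-6, -6

We need (Q - 7I)v = 0.
Q - 7I = [[0, 0, 0], [2, -3, 2], [4, 0, -2]].
Row 1: (0)·-3 + (0)·y + (0)·z = 0
Row 2: (2)·-3 + (-3)·y + (2)·z = 0
Row 3: (4)·-3 + (0)·y + (-2)·z = 0
Solving gives y = -6, z = -6.
Check: Q·(-3, -6, -6) = (-21, -42, -42) = 7·(-3, -6, -6).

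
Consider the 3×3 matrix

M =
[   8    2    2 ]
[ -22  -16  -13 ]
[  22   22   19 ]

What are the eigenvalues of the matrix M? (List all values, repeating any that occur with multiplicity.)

Compute the characteristic polynomial p(lambda) = det(lambda·I - M).
Expanding along the first row, p(lambda) = lambda^3 - 11·lambda^2 + 6·lambda + 144.
Since p(8) = 0, lambda = 8 is a root.
Factor out (lambda - 8): p(lambda) = (lambda - 8)·(lambda^2 - 3·lambda - 18).
The quadratic factors as (lambda + 3)·(lambda - 6).
Eigenvalues: -3, 6, 8.

-3, 6, 8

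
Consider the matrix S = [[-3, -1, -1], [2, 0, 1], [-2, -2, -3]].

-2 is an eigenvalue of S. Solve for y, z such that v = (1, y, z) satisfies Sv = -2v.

We need (S + 2I)v = 0.
S + 2I = [[-1, -1, -1], [2, 2, 1], [-2, -2, -1]].
Row 1: (-1)·1 + (-1)·y + (-1)·z = 0
Row 2: (2)·1 + (2)·y + (1)·z = 0
Row 3: (-2)·1 + (-2)·y + (-1)·z = 0
Solving gives y = -1, z = 0.
Check: S·(1, -1, 0) = (-2, 2, 0) = -2·(1, -1, 0).

-1, 0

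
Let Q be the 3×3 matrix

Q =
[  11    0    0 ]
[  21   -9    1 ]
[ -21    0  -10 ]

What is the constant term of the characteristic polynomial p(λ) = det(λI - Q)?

-990

p(0) = det(0·I − Q) = det(−Q) = (−1)^3·det(Q).
det(Q) = 990, so p(0) = -990.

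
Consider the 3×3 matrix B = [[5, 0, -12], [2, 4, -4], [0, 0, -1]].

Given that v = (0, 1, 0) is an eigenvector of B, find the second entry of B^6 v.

4096

First find the eigenvalue: Bv = (0, 4, 0) = 4·(0, 1, 0), so λ = 4.
Then B^6 v = λ^6·v = 4^6·(0, 1, 0) = 4096·(0, 1, 0) = (0, 4096, 0).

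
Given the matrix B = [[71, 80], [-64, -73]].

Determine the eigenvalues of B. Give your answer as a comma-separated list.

-9, 7

det(B - tI) = (71 - t)(-73 - t) - (80)·(-64) = t^2 + 2t - 63.
This factors as (t + 9)·(t - 7) = 0.
Eigenvalues: -9, 7.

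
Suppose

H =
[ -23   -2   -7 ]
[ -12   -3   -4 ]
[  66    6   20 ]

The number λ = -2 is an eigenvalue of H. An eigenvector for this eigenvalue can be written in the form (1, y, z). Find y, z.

0, -3

We need (H + 2I)v = 0.
H + 2I = [[-21, -2, -7], [-12, -1, -4], [66, 6, 22]].
Row 1: (-21)·1 + (-2)·y + (-7)·z = 0
Row 2: (-12)·1 + (-1)·y + (-4)·z = 0
Row 3: (66)·1 + (6)·y + (22)·z = 0
Solving gives y = 0, z = -3.
Check: H·(1, 0, -3) = (-2, 0, 6) = -2·(1, 0, -3).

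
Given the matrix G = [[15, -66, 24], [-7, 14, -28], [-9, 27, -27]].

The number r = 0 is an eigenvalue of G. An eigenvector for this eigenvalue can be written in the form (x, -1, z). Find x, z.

-6, 1

We need (G)v = 0.
G = [[15, -66, 24], [-7, 14, -28], [-9, 27, -27]].
Row 1: (15)·x + (-66)·-1 + (24)·z = 0
Row 2: (-7)·x + (14)·-1 + (-28)·z = 0
Row 3: (-9)·x + (27)·-1 + (-27)·z = 0
Solving gives x = -6, z = 1.
Check: G·(-6, -1, 1) = (0, 0, 0) = 0·(-6, -1, 1).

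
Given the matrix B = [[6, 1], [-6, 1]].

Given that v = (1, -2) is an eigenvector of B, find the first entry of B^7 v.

First find the eigenvalue: Bv = (4, -8) = 4·(1, -2), so λ = 4.
Then B^7 v = λ^7·v = 4^7·(1, -2) = 16384·(1, -2) = (16384, -32768).

16384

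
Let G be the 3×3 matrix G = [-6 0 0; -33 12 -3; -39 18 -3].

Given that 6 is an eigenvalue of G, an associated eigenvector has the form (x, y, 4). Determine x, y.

0, 2

We need (G - 6I)v = 0.
G - 6I = [[-12, 0, 0], [-33, 6, -3], [-39, 18, -9]].
Row 1: (-12)·x + (0)·y + (0)·4 = 0
Row 2: (-33)·x + (6)·y + (-3)·4 = 0
Row 3: (-39)·x + (18)·y + (-9)·4 = 0
Solving gives x = 0, y = 2.
Check: G·(0, 2, 4) = (0, 12, 24) = 6·(0, 2, 4).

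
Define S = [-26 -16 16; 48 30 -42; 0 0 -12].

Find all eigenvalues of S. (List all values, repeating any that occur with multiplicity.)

The characteristic polynomial is p(t) = det(tI - S).
Cofactor expansion gives p(t) = t^3 + 8t^2 - 60t - 144.
Try t = -12: p(-12) = 0, so -12 is a root.
Factor out (t + 12): p(t) = (t + 12)·(t^2 - 4t - 12).
The quadratic factors as (t + 2)·(t - 6).
Eigenvalues: -12, -2, 6.

-12, -2, 6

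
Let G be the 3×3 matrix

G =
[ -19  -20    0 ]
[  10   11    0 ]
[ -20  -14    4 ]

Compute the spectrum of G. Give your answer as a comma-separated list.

-9, 1, 4

Set up det(rI - G) = 0.
Expanding the 3×3 determinant: p(r) = r^3 + 4r^2 - 41r + 36.
Rational-root test: r = 1 gives p(1) = 0.
Factor out (r - 1): p(r) = (r - 1)·(r^2 + 5r - 36).
The quadratic factors as (r + 9)·(r - 4).
Eigenvalues: -9, 1, 4.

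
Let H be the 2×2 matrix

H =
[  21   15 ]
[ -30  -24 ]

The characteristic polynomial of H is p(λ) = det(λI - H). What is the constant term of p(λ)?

p(λ) = λ^2 + 3λ - 54.
The constant term is -54.

-54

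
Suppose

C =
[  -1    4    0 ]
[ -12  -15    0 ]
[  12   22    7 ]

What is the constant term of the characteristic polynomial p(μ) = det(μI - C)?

-441

p(0) = det(0·I − C) = det(−C) = (−1)^3·det(C).
det(C) = 441, so p(0) = -441.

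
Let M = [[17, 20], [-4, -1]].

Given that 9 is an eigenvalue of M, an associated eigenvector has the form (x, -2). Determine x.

5

We need (M - 9I)v = 0.
M - 9I = [[8, 20], [-4, -10]].
Row 1: (8)·x + (20)·-2 = 0
Row 2: (-4)·x + (-10)·-2 = 0
Solving gives x = 5.
Check: M·(5, -2) = (45, -18) = 9·(5, -2).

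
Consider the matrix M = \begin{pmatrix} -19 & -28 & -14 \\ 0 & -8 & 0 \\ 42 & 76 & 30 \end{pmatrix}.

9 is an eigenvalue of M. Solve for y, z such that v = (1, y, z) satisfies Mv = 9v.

We need (M - 9I)v = 0.
M - 9I = [[-28, -28, -14], [0, -17, 0], [42, 76, 21]].
Row 1: (-28)·1 + (-28)·y + (-14)·z = 0
Row 2: (0)·1 + (-17)·y + (0)·z = 0
Row 3: (42)·1 + (76)·y + (21)·z = 0
Solving gives y = 0, z = -2.
Check: M·(1, 0, -2) = (9, 0, -18) = 9·(1, 0, -2).

0, -2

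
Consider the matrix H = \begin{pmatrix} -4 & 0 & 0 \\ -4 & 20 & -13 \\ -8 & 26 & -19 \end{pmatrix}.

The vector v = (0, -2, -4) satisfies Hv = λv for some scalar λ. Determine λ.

Compute Hv: H·(0, -2, -4) = (0, 12, 24).
Since Hv = λv, compare component 2: 12 = λ·-2, so λ = -6.

-6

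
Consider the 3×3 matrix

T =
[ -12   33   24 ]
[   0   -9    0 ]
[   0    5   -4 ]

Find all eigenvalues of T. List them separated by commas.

The characteristic polynomial is p(s) = det(sI - T).
Expanding the 3×3 determinant: p(s) = s^3 + 25s^2 + 192s + 432.
Since p(-9) = 0, s = -9 is a root.
Dividing by (s + 9) leaves s^2 + 16s + 48.
The quadratic factors as (s + 12)·(s + 4).
Eigenvalues: -12, -9, -4.

-12, -9, -4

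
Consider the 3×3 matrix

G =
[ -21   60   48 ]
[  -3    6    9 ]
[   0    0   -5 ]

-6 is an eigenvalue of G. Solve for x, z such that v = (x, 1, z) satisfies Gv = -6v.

We need (G + 6I)v = 0.
G + 6I = [[-15, 60, 48], [-3, 12, 9], [0, 0, 1]].
Row 1: (-15)·x + (60)·1 + (48)·z = 0
Row 2: (-3)·x + (12)·1 + (9)·z = 0
Row 3: (0)·x + (0)·1 + (1)·z = 0
Solving gives x = 4, z = 0.
Check: G·(4, 1, 0) = (-24, -6, 0) = -6·(4, 1, 0).

4, 0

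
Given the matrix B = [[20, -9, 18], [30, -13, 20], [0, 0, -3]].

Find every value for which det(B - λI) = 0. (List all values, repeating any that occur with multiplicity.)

-3, 2, 5

The characteristic polynomial is p(λ) = det(λI - B).
Cofactor expansion gives p(λ) = λ^3 - 4λ^2 - 11λ + 30.
Since p(2) = 0, λ = 2 is a root.
Dividing by (λ - 2) leaves λ^2 - 2λ - 15.
The quadratic factors as (λ + 3)·(λ - 5).
Eigenvalues: -3, 2, 5.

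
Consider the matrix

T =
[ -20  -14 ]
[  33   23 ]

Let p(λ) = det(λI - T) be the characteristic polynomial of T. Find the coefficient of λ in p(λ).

-3

The coefficient of λ of det(λI - T) is −trace(T).
trace(T) = (-20) + (23) = 3, so the coefficient is -3.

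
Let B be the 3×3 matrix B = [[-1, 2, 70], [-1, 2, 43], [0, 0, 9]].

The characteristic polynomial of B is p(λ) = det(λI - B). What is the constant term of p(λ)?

p(λ) = λ^3 - 10λ^2 + 9λ.
The constant term is 0.

0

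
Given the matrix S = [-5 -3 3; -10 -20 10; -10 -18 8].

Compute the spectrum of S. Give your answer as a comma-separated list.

The characteristic polynomial is p(μ) = det(μI - S).
Expanding along the first row, p(μ) = μ^3 + 17μ^2 + 80μ + 100.
Since p(-10) = 0, μ = -10 is a root.
Factor out (μ + 10): p(μ) = (μ + 10)·(μ^2 + 7μ + 10).
The quadratic factors as (μ + 5)·(μ + 2).
Eigenvalues: -10, -5, -2.

-10, -5, -2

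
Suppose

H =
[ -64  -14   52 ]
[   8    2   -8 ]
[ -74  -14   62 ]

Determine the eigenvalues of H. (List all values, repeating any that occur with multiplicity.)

Compute the characteristic polynomial p(μ) = det(μI - H).
Cofactor expansion gives p(μ) = μ^3 - 124μ + 240.
Rational-root test: μ = 2 gives p(2) = 0.
Dividing by (μ - 2) leaves μ^2 + 2μ - 120.
The quadratic factors as (μ + 12)·(μ - 10).
Eigenvalues: -12, 2, 10.

-12, 2, 10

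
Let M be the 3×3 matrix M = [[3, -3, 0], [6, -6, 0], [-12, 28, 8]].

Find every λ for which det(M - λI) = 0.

-3, 0, 8

Compute the characteristic polynomial p(μ) = det(μI - M).
Expanding the 3×3 determinant: p(μ) = μ^3 - 5μ^2 - 24μ.
Rational-root test: μ = 8 gives p(8) = 0.
Dividing by (μ - 8) leaves μ^2 + 3μ.
The quadratic factors as (μ + 3)·μ.
Eigenvalues: -3, 0, 8.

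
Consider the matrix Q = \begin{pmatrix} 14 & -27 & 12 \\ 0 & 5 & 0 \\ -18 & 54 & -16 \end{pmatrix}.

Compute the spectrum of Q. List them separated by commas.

-4, 2, 5

The characteristic polynomial is p(lambda) = det(lambda·I - Q).
Expanding the 3×3 determinant: p(lambda) = lambda^3 - 3·lambda^2 - 18·lambda + 40.
Try lambda = 5: p(5) = 0, so 5 is a root.
Factor out (lambda - 5): p(lambda) = (lambda - 5)·(lambda^2 + 2·lambda - 8).
The quadratic factors as (lambda + 4)·(lambda - 2).
Eigenvalues: -4, 2, 5.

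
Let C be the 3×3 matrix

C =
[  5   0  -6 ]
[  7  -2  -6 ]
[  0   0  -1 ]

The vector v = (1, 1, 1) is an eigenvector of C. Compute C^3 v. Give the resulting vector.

First find the eigenvalue: Cv = (-1, -1, -1) = -1·(1, 1, 1), so λ = -1.
Then C^3 v = λ^3·v = (-1)^3·(1, 1, 1) = -1·(1, 1, 1) = (-1, -1, -1).

(-1, -1, -1)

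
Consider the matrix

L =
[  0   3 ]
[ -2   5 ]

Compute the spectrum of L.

2, 3

det(L - sI) = (0 - s)(5 - s) - (3)·(-2) = s^2 - 5s + 6.
This factors as (s - 2)·(s - 3) = 0.
Eigenvalues: 2, 3.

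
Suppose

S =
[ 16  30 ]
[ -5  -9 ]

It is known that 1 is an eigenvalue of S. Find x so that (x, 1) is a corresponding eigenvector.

We need (S - 1I)v = 0.
S - 1I = [[15, 30], [-5, -10]].
Row 1: (15)·x + (30)·1 = 0
Row 2: (-5)·x + (-10)·1 = 0
Solving gives x = -2.
Check: S·(-2, 1) = (-2, 1) = 1·(-2, 1).

-2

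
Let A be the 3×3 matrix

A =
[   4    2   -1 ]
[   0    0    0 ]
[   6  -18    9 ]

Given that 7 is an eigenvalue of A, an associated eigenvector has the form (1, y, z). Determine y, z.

We need (A - 7I)v = 0.
A - 7I = [[-3, 2, -1], [0, -7, 0], [6, -18, 2]].
Row 1: (-3)·1 + (2)·y + (-1)·z = 0
Row 2: (0)·1 + (-7)·y + (0)·z = 0
Row 3: (6)·1 + (-18)·y + (2)·z = 0
Solving gives y = 0, z = -3.
Check: A·(1, 0, -3) = (7, 0, -21) = 7·(1, 0, -3).

0, -3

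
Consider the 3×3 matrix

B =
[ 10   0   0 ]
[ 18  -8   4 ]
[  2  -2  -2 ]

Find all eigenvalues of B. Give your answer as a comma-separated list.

Set up det(λI - B) = 0.
Cofactor expansion gives p(λ) = λ^3 - 76λ - 240.
Since p(-4) = 0, λ = -4 is a root.
Factor out (λ + 4): p(λ) = (λ + 4)·(λ^2 - 4λ - 60).
The quadratic factors as (λ + 6)·(λ - 10).
Eigenvalues: -6, -4, 10.

-6, -4, 10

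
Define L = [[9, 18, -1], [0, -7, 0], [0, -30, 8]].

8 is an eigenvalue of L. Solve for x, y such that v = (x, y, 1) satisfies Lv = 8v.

1, 0

We need (L - 8I)v = 0.
L - 8I = [[1, 18, -1], [0, -15, 0], [0, -30, 0]].
Row 1: (1)·x + (18)·y + (-1)·1 = 0
Row 2: (0)·x + (-15)·y + (0)·1 = 0
Row 3: (0)·x + (-30)·y + (0)·1 = 0
Solving gives x = 1, y = 0.
Check: L·(1, 0, 1) = (8, 0, 8) = 8·(1, 0, 1).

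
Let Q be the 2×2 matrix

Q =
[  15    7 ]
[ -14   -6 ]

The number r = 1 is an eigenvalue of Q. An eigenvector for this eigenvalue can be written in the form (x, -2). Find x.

1

We need (Q - 1I)v = 0.
Q - 1I = [[14, 7], [-14, -7]].
Row 1: (14)·x + (7)·-2 = 0
Row 2: (-14)·x + (-7)·-2 = 0
Solving gives x = 1.
Check: Q·(1, -2) = (1, -2) = 1·(1, -2).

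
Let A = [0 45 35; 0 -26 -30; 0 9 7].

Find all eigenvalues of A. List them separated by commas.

-11, -8, 0

Compute the characteristic polynomial p(λ) = det(λI - A).
Expanding the 3×3 determinant: p(λ) = λ^3 + 19λ^2 + 88λ.
Since p(0) = 0, λ = 0 is a root.
Factor out λ: p(λ) = λ·(λ^2 + 19λ + 88).
The quadratic factors as (λ + 11)·(λ + 8).
Eigenvalues: -11, -8, 0.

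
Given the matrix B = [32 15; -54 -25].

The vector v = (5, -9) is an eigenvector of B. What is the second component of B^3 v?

First find the eigenvalue: Bv = (25, -45) = 5·(5, -9), so λ = 5.
Then B^3 v = λ^3·v = 5^3·(5, -9) = 125·(5, -9) = (625, -1125).

-1125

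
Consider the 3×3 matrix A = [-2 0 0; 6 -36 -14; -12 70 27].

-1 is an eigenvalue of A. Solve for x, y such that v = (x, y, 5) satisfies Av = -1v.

We need (A + 1I)v = 0.
A + 1I = [[-1, 0, 0], [6, -35, -14], [-12, 70, 28]].
Row 1: (-1)·x + (0)·y + (0)·5 = 0
Row 2: (6)·x + (-35)·y + (-14)·5 = 0
Row 3: (-12)·x + (70)·y + (28)·5 = 0
Solving gives x = 0, y = -2.
Check: A·(0, -2, 5) = (0, 2, -5) = -1·(0, -2, 5).

0, -2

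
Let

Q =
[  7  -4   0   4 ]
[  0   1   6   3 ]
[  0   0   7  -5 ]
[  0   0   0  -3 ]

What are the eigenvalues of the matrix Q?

-3, 1, 7, 7

Q is upper triangular, so its eigenvalues are the diagonal entries.
Diagonal: 7, 1, 7, -3.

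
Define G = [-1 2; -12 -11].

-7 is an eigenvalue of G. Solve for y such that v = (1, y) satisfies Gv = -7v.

We need (G + 7I)v = 0.
G + 7I = [[6, 2], [-12, -4]].
Row 1: (6)·1 + (2)·y = 0
Row 2: (-12)·1 + (-4)·y = 0
Solving gives y = -3.
Check: G·(1, -3) = (-7, 21) = -7·(1, -3).

-3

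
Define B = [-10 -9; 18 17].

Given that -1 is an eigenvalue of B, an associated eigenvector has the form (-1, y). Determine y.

We need (B + 1I)v = 0.
B + 1I = [[-9, -9], [18, 18]].
Row 1: (-9)·-1 + (-9)·y = 0
Row 2: (18)·-1 + (18)·y = 0
Solving gives y = 1.
Check: B·(-1, 1) = (1, -1) = -1·(-1, 1).

1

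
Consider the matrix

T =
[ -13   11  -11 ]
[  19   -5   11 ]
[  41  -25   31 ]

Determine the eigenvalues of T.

Compute the characteristic polynomial p(μ) = det(μI - T).
Expanding along the first row, p(μ) = μ^3 - 13μ^2 + 24μ + 108.
Try μ = -2: p(-2) = 0, so -2 is a root.
Factor out (μ + 2): p(μ) = (μ + 2)·(μ^2 - 15μ + 54).
The quadratic factors as (μ - 6)·(μ - 9).
Eigenvalues: -2, 6, 9.

-2, 6, 9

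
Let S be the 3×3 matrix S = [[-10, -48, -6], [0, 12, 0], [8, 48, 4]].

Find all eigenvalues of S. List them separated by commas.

The characteristic polynomial is p(t) = det(tI - S).
Expanding along the first row, p(t) = t^3 - 6t^2 - 64t - 96.
Try t = -2: p(-2) = 0, so -2 is a root.
Factor out (t + 2): p(t) = (t + 2)·(t^2 - 8t - 48).
The quadratic factors as (t + 4)·(t - 12).
Eigenvalues: -4, -2, 12.

-4, -2, 12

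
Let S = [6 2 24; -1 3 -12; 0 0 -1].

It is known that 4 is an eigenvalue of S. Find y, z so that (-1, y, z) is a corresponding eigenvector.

We need (S - 4I)v = 0.
S - 4I = [[2, 2, 24], [-1, -1, -12], [0, 0, -5]].
Row 1: (2)·-1 + (2)·y + (24)·z = 0
Row 2: (-1)·-1 + (-1)·y + (-12)·z = 0
Row 3: (0)·-1 + (0)·y + (-5)·z = 0
Solving gives y = 1, z = 0.
Check: S·(-1, 1, 0) = (-4, 4, 0) = 4·(-1, 1, 0).

1, 0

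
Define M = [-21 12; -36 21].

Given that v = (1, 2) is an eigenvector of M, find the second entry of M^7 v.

First find the eigenvalue: Mv = (3, 6) = 3·(1, 2), so λ = 3.
Then M^7 v = λ^7·v = 3^7·(1, 2) = 2187·(1, 2) = (2187, 4374).

4374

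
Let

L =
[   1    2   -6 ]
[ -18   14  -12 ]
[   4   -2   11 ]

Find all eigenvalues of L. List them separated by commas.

Compute the characteristic polynomial p(λ) = det(λI - L).
Cofactor expansion gives p(λ) = λ^3 - 26λ^2 + 215λ - 550.
Rational-root test: λ = 5 gives p(5) = 0.
Dividing by (λ - 5) leaves λ^2 - 21λ + 110.
The quadratic factors as (λ - 10)·(λ - 11).
Eigenvalues: 5, 10, 11.

5, 10, 11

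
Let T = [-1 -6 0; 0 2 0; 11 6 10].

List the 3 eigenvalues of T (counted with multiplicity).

-1, 2, 10

The characteristic polynomial is p(lambda) = det(lambda·I - T).
Expanding the 3×3 determinant: p(lambda) = lambda^3 - 11·lambda^2 + 8·lambda + 20.
Try lambda = 2: p(2) = 0, so 2 is a root.
Dividing by (lambda - 2) leaves lambda^2 - 9·lambda - 10.
The quadratic factors as (lambda + 1)·(lambda - 10).
Eigenvalues: -1, 2, 10.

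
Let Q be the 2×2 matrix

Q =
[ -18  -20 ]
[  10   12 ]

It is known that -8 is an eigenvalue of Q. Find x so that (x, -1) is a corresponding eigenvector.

We need (Q + 8I)v = 0.
Q + 8I = [[-10, -20], [10, 20]].
Row 1: (-10)·x + (-20)·-1 = 0
Row 2: (10)·x + (20)·-1 = 0
Solving gives x = 2.
Check: Q·(2, -1) = (-16, 8) = -8·(2, -1).

2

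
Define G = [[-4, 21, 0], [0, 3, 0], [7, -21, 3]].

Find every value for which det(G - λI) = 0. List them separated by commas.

The characteristic polynomial is p(λ) = det(λI - G).
Cofactor expansion gives p(λ) = λ^3 - 2λ^2 - 15λ + 36.
Try λ = 3: p(3) = 0, so 3 is a root.
Factor out (λ - 3): p(λ) = (λ - 3)·(λ^2 + λ - 12).
The quadratic factors as (λ + 4)·(λ - 3).
Eigenvalues: -4, 3, 3.

-4, 3, 3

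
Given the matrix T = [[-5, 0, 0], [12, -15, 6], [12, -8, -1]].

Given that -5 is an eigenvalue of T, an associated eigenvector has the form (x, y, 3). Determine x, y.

We need (T + 5I)v = 0.
T + 5I = [[0, 0, 0], [12, -10, 6], [12, -8, 4]].
Row 1: (0)·x + (0)·y + (0)·3 = 0
Row 2: (12)·x + (-10)·y + (6)·3 = 0
Row 3: (12)·x + (-8)·y + (4)·3 = 0
Solving gives x = 1, y = 3.
Check: T·(1, 3, 3) = (-5, -15, -15) = -5·(1, 3, 3).

1, 3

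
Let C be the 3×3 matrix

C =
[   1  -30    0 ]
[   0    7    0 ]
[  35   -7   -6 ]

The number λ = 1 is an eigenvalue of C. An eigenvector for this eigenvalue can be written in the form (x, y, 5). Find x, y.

We need (C - 1I)v = 0.
C - 1I = [[0, -30, 0], [0, 6, 0], [35, -7, -7]].
Row 1: (0)·x + (-30)·y + (0)·5 = 0
Row 2: (0)·x + (6)·y + (0)·5 = 0
Row 3: (35)·x + (-7)·y + (-7)·5 = 0
Solving gives x = 1, y = 0.
Check: C·(1, 0, 5) = (1, 0, 5) = 1·(1, 0, 5).

1, 0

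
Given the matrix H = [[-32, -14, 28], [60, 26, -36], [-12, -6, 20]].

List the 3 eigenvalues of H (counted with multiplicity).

Compute the characteristic polynomial p(μ) = det(μI - H).
Cofactor expansion gives p(μ) = μ^3 - 14μ^2 + 8μ + 320.
Try μ = -4: p(-4) = 0, so -4 is a root.
Factor out (μ + 4): p(μ) = (μ + 4)·(μ^2 - 18μ + 80).
The quadratic factors as (μ - 8)·(μ - 10).
Eigenvalues: -4, 8, 10.

-4, 8, 10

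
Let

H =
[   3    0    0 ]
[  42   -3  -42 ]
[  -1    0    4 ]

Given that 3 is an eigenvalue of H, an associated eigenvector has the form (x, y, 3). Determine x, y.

3, 0

We need (H - 3I)v = 0.
H - 3I = [[0, 0, 0], [42, -6, -42], [-1, 0, 1]].
Row 1: (0)·x + (0)·y + (0)·3 = 0
Row 2: (42)·x + (-6)·y + (-42)·3 = 0
Row 3: (-1)·x + (0)·y + (1)·3 = 0
Solving gives x = 3, y = 0.
Check: H·(3, 0, 3) = (9, 0, 9) = 3·(3, 0, 3).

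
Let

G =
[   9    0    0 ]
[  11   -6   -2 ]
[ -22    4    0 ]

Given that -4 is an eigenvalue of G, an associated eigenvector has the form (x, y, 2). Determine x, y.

0, -2

We need (G + 4I)v = 0.
G + 4I = [[13, 0, 0], [11, -2, -2], [-22, 4, 4]].
Row 1: (13)·x + (0)·y + (0)·2 = 0
Row 2: (11)·x + (-2)·y + (-2)·2 = 0
Row 3: (-22)·x + (4)·y + (4)·2 = 0
Solving gives x = 0, y = -2.
Check: G·(0, -2, 2) = (0, 8, -8) = -4·(0, -2, 2).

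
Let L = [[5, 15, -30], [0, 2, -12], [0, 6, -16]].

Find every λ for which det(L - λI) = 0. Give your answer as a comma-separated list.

-10, -4, 5

The characteristic polynomial is p(s) = det(sI - L).
Cofactor expansion gives p(s) = s^3 + 9s^2 - 30s - 200.
Since p(-4) = 0, s = -4 is a root.
Factor out (s + 4): p(s) = (s + 4)·(s^2 + 5s - 50).
The quadratic factors as (s + 10)·(s - 5).
Eigenvalues: -10, -4, 5.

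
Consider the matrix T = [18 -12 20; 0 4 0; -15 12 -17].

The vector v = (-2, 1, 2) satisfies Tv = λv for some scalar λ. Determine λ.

Compute Tv: T·(-2, 1, 2) = (-8, 4, 8).
Since Tv = λv, compare component 1: -8 = λ·-2, so λ = 4.

4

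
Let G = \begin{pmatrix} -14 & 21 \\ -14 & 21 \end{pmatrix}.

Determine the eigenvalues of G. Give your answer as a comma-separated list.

0, 7

det(G - tI) = (-14 - t)(21 - t) - (21)·(-14) = t^2 - 7t.
This factors as t·(t - 7) = 0.
Eigenvalues: 0, 7.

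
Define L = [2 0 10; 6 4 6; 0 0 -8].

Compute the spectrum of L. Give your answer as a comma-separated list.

Set up det(tI - L) = 0.
Expanding the 3×3 determinant: p(t) = t^3 + 2t^2 - 40t + 64.
Rational-root test: t = 2 gives p(2) = 0.
Factor out (t - 2): p(t) = (t - 2)·(t^2 + 4t - 32).
The quadratic factors as (t + 8)·(t - 4).
Eigenvalues: -8, 2, 4.

-8, 2, 4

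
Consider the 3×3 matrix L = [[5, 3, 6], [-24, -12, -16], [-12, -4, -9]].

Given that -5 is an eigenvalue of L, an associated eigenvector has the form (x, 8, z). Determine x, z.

-3, 1

We need (L + 5I)v = 0.
L + 5I = [[10, 3, 6], [-24, -7, -16], [-12, -4, -4]].
Row 1: (10)·x + (3)·8 + (6)·z = 0
Row 2: (-24)·x + (-7)·8 + (-16)·z = 0
Row 3: (-12)·x + (-4)·8 + (-4)·z = 0
Solving gives x = -3, z = 1.
Check: L·(-3, 8, 1) = (15, -40, -5) = -5·(-3, 8, 1).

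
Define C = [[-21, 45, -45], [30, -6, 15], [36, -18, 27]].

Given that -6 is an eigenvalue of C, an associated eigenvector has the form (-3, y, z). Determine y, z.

5, 6

We need (C + 6I)v = 0.
C + 6I = [[-15, 45, -45], [30, 0, 15], [36, -18, 33]].
Row 1: (-15)·-3 + (45)·y + (-45)·z = 0
Row 2: (30)·-3 + (0)·y + (15)·z = 0
Row 3: (36)·-3 + (-18)·y + (33)·z = 0
Solving gives y = 5, z = 6.
Check: C·(-3, 5, 6) = (18, -30, -36) = -6·(-3, 5, 6).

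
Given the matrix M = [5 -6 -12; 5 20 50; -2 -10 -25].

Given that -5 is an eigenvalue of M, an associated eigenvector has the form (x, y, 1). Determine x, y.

0, -2

We need (M + 5I)v = 0.
M + 5I = [[10, -6, -12], [5, 25, 50], [-2, -10, -20]].
Row 1: (10)·x + (-6)·y + (-12)·1 = 0
Row 2: (5)·x + (25)·y + (50)·1 = 0
Row 3: (-2)·x + (-10)·y + (-20)·1 = 0
Solving gives x = 0, y = -2.
Check: M·(0, -2, 1) = (0, 10, -5) = -5·(0, -2, 1).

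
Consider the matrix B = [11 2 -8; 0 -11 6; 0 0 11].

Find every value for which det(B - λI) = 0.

B is upper triangular, so its eigenvalues are the diagonal entries.
Diagonal: 11, -11, 11.

-11, 11, 11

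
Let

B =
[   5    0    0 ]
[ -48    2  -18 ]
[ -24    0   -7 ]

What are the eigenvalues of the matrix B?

Set up det(lambda·I - B) = 0.
Expanding along the first row, p(lambda) = lambda^3 - 39·lambda + 70.
Try lambda = -7: p(-7) = 0, so -7 is a root.
Factor out (lambda + 7): p(lambda) = (lambda + 7)·(lambda^2 - 7·lambda + 10).
The quadratic factors as (lambda - 2)·(lambda - 5).
Eigenvalues: -7, 2, 5.

-7, 2, 5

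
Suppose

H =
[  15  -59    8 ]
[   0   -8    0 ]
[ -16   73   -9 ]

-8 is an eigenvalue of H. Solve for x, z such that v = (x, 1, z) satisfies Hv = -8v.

We need (H + 8I)v = 0.
H + 8I = [[23, -59, 8], [0, 0, 0], [-16, 73, -1]].
Row 1: (23)·x + (-59)·1 + (8)·z = 0
Row 2: (0)·x + (0)·1 + (0)·z = 0
Row 3: (-16)·x + (73)·1 + (-1)·z = 0
Solving gives x = 5, z = -7.
Check: H·(5, 1, -7) = (-40, -8, 56) = -8·(5, 1, -7).

5, -7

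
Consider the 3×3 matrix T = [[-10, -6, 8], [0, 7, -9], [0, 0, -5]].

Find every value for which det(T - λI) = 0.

T is upper triangular, so its eigenvalues are the diagonal entries.
Diagonal: -10, 7, -5.

-10, -5, 7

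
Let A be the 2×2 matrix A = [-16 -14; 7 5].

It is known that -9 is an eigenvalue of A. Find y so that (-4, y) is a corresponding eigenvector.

We need (A + 9I)v = 0.
A + 9I = [[-7, -14], [7, 14]].
Row 1: (-7)·-4 + (-14)·y = 0
Row 2: (7)·-4 + (14)·y = 0
Solving gives y = 2.
Check: A·(-4, 2) = (36, -18) = -9·(-4, 2).

2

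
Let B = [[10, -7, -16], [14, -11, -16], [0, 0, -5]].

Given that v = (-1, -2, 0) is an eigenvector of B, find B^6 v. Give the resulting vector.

First find the eigenvalue: Bv = (4, 8, 0) = -4·(-1, -2, 0), so λ = -4.
Then B^6 v = λ^6·v = (-4)^6·(-1, -2, 0) = 4096·(-1, -2, 0) = (-4096, -8192, 0).

(-4096, -8192, 0)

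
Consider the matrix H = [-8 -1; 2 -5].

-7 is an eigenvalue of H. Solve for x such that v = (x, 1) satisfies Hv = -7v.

-1

We need (H + 7I)v = 0.
H + 7I = [[-1, -1], [2, 2]].
Row 1: (-1)·x + (-1)·1 = 0
Row 2: (2)·x + (2)·1 = 0
Solving gives x = -1.
Check: H·(-1, 1) = (7, -7) = -7·(-1, 1).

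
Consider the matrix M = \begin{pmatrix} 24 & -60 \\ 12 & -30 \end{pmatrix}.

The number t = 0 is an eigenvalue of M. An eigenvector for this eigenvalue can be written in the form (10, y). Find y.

4

We need (M)v = 0.
M = [[24, -60], [12, -30]].
Row 1: (24)·10 + (-60)·y = 0
Row 2: (12)·10 + (-30)·y = 0
Solving gives y = 4.
Check: M·(10, 4) = (0, 0) = 0·(10, 4).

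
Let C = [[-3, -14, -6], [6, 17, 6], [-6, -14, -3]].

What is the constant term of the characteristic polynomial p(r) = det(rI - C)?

-45

p(0) = det(0·I − C) = det(−C) = (−1)^3·det(C).
det(C) = 45, so p(0) = -45.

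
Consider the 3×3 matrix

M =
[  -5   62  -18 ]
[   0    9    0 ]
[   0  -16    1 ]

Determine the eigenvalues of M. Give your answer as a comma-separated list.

Set up det(sI - M) = 0.
Expanding the 3×3 determinant: p(s) = s^3 - 5s^2 - 41s + 45.
Try s = -5: p(-5) = 0, so -5 is a root.
Factor out (s + 5): p(s) = (s + 5)·(s^2 - 10s + 9).
The quadratic factors as (s - 1)·(s - 9).
Eigenvalues: -5, 1, 9.

-5, 1, 9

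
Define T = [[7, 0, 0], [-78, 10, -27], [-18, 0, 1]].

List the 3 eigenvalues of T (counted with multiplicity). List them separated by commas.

Compute the characteristic polynomial p(t) = det(tI - T).
Expanding along the first row, p(t) = t^3 - 18t^2 + 87t - 70.
Rational-root test: t = 7 gives p(7) = 0.
Factor out (t - 7): p(t) = (t - 7)·(t^2 - 11t + 10).
The quadratic factors as (t - 1)·(t - 10).
Eigenvalues: 1, 7, 10.

1, 7, 10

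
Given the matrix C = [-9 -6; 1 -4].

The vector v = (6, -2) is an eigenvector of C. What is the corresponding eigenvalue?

-7

Compute Cv: C·(6, -2) = (-42, 14).
Since Cv = λv, compare component 1: -42 = λ·6, so λ = -7.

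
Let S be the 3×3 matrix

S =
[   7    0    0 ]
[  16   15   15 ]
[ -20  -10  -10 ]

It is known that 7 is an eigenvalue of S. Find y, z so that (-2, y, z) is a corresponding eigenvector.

We need (S - 7I)v = 0.
S - 7I = [[0, 0, 0], [16, 8, 15], [-20, -10, -17]].
Row 1: (0)·-2 + (0)·y + (0)·z = 0
Row 2: (16)·-2 + (8)·y + (15)·z = 0
Row 3: (-20)·-2 + (-10)·y + (-17)·z = 0
Solving gives y = 4, z = 0.
Check: S·(-2, 4, 0) = (-14, 28, 0) = 7·(-2, 4, 0).

4, 0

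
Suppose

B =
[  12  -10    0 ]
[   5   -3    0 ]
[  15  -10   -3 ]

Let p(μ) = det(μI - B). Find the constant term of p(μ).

42

p(μ) = μ^3 - 6μ^2 - 13μ + 42.
The constant term is 42.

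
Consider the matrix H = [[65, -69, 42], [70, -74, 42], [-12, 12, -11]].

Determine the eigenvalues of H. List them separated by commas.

-11, -5, -4

Set up det(lambda·I - H) = 0.
Expanding the 3×3 determinant: p(lambda) = lambda^3 + 20·lambda^2 + 119·lambda + 220.
Try lambda = -5: p(-5) = 0, so -5 is a root.
Dividing by (lambda + 5) leaves lambda^2 + 15·lambda + 44.
The quadratic factors as (lambda + 11)·(lambda + 4).
Eigenvalues: -11, -5, -4.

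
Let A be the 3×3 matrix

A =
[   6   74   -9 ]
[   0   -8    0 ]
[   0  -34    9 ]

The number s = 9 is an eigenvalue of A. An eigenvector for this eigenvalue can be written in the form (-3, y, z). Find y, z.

We need (A - 9I)v = 0.
A - 9I = [[-3, 74, -9], [0, -17, 0], [0, -34, 0]].
Row 1: (-3)·-3 + (74)·y + (-9)·z = 0
Row 2: (0)·-3 + (-17)·y + (0)·z = 0
Row 3: (0)·-3 + (-34)·y + (0)·z = 0
Solving gives y = 0, z = 1.
Check: A·(-3, 0, 1) = (-27, 0, 9) = 9·(-3, 0, 1).

0, 1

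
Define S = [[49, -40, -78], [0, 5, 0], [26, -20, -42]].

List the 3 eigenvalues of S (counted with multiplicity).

-3, 5, 10

Compute the characteristic polynomial p(λ) = det(λI - S).
Cofactor expansion gives p(λ) = λ^3 - 12λ^2 + 5λ + 150.
Try λ = 5: p(5) = 0, so 5 is a root.
Dividing by (λ - 5) leaves λ^2 - 7λ - 30.
The quadratic factors as (λ + 3)·(λ - 10).
Eigenvalues: -3, 5, 10.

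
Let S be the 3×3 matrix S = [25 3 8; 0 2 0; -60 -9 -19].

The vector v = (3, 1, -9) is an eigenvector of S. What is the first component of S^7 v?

384

First find the eigenvalue: Sv = (6, 2, -18) = 2·(3, 1, -9), so λ = 2.
Then S^7 v = λ^7·v = 2^7·(3, 1, -9) = 128·(3, 1, -9) = (384, 128, -1152).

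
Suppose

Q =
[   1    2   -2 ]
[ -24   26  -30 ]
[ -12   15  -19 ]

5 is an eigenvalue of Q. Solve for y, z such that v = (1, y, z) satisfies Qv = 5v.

4, 2

We need (Q - 5I)v = 0.
Q - 5I = [[-4, 2, -2], [-24, 21, -30], [-12, 15, -24]].
Row 1: (-4)·1 + (2)·y + (-2)·z = 0
Row 2: (-24)·1 + (21)·y + (-30)·z = 0
Row 3: (-12)·1 + (15)·y + (-24)·z = 0
Solving gives y = 4, z = 2.
Check: Q·(1, 4, 2) = (5, 20, 10) = 5·(1, 4, 2).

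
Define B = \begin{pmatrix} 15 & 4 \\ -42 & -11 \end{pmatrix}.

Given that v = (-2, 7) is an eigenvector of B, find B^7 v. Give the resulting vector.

(-2, 7)

First find the eigenvalue: Bv = (-2, 7) = 1·(-2, 7), so λ = 1.
Then B^7 v = λ^7·v = 1^7·(-2, 7) = 1·(-2, 7) = (-2, 7).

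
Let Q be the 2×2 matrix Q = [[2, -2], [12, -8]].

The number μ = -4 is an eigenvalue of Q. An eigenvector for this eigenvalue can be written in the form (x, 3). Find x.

We need (Q + 4I)v = 0.
Q + 4I = [[6, -2], [12, -4]].
Row 1: (6)·x + (-2)·3 = 0
Row 2: (12)·x + (-4)·3 = 0
Solving gives x = 1.
Check: Q·(1, 3) = (-4, -12) = -4·(1, 3).

1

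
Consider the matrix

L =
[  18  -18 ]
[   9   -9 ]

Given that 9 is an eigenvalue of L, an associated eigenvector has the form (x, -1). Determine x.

We need (L - 9I)v = 0.
L - 9I = [[9, -18], [9, -18]].
Row 1: (9)·x + (-18)·-1 = 0
Row 2: (9)·x + (-18)·-1 = 0
Solving gives x = -2.
Check: L·(-2, -1) = (-18, -9) = 9·(-2, -1).

-2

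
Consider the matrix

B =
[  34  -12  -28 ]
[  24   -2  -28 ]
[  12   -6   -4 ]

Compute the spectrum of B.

Compute the characteristic polynomial p(λ) = det(λI - B).
Expanding the 3×3 determinant: p(λ) = λ^3 - 28λ^2 + 260λ - 800.
Since p(8) = 0, λ = 8 is a root.
Factor out (λ - 8): p(λ) = (λ - 8)·(λ^2 - 20λ + 100).
The quadratic factor is (λ - 10)^2.
Eigenvalues: 8, 10, 10.

8, 10, 10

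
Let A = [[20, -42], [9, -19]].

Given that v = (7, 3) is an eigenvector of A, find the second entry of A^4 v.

First find the eigenvalue: Av = (14, 6) = 2·(7, 3), so λ = 2.
Then A^4 v = λ^4·v = 2^4·(7, 3) = 16·(7, 3) = (112, 48).

48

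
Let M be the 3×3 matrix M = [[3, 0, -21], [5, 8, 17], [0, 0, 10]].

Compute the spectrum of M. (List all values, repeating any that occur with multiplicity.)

Set up det(lambda·I - M) = 0.
Cofactor expansion gives p(lambda) = lambda^3 - 21·lambda^2 + 134·lambda - 240.
Try lambda = 3: p(3) = 0, so 3 is a root.
Factor out (lambda - 3): p(lambda) = (lambda - 3)·(lambda^2 - 18·lambda + 80).
The quadratic factors as (lambda - 8)·(lambda - 10).
Eigenvalues: 3, 8, 10.

3, 8, 10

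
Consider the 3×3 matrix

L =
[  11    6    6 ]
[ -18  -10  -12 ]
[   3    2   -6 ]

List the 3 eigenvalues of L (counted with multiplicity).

-4, -3, 2

Compute the characteristic polynomial p(λ) = det(λI - L).
Expanding the 3×3 determinant: p(λ) = λ^3 + 5λ^2 - 2λ - 24.
Since p(2) = 0, λ = 2 is a root.
Factor out (λ - 2): p(λ) = (λ - 2)·(λ^2 + 7λ + 12).
The quadratic factors as (λ + 4)·(λ + 3).
Eigenvalues: -4, -3, 2.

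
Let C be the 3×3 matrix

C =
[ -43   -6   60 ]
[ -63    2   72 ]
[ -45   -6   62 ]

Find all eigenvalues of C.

The characteristic polynomial is p(λ) = det(λI - C).
Expanding along the first row, p(λ) = λ^3 - 21λ^2 + 126λ - 176.
Rational-root test: λ = 2 gives p(2) = 0.
Dividing by (λ - 2) leaves λ^2 - 19λ + 88.
The quadratic factors as (λ - 8)·(λ - 11).
Eigenvalues: 2, 8, 11.

2, 8, 11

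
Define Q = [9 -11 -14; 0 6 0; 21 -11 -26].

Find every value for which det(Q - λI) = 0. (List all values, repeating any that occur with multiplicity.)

Set up det(λI - Q) = 0.
Cofactor expansion gives p(λ) = λ^3 + 11λ^2 - 42λ - 360.
Try λ = 6: p(6) = 0, so 6 is a root.
Dividing by (λ - 6) leaves λ^2 + 17λ + 60.
The quadratic factors as (λ + 12)·(λ + 5).
Eigenvalues: -12, -5, 6.

-12, -5, 6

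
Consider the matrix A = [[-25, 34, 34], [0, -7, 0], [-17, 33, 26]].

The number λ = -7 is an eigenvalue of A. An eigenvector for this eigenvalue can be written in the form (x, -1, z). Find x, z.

We need (A + 7I)v = 0.
A + 7I = [[-18, 34, 34], [0, 0, 0], [-17, 33, 33]].
Row 1: (-18)·x + (34)·-1 + (34)·z = 0
Row 2: (0)·x + (0)·-1 + (0)·z = 0
Row 3: (-17)·x + (33)·-1 + (33)·z = 0
Solving gives x = 0, z = 1.
Check: A·(0, -1, 1) = (0, 7, -7) = -7·(0, -1, 1).

0, 1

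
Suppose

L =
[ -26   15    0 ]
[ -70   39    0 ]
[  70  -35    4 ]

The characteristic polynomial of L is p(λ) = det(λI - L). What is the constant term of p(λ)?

-144

p(λ) = λ^3 - 17λ^2 + 88λ - 144.
The constant term is -144.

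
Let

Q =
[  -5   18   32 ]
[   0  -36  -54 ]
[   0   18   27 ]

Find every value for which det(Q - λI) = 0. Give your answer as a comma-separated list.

The characteristic polynomial is p(λ) = det(λI - Q).
Cofactor expansion gives p(λ) = λ^3 + 14λ^2 + 45λ.
Rational-root test: λ = -5 gives p(-5) = 0.
Dividing by (λ + 5) leaves λ^2 + 9λ.
The quadratic factors as (λ + 9)·λ.
Eigenvalues: -9, -5, 0.

-9, -5, 0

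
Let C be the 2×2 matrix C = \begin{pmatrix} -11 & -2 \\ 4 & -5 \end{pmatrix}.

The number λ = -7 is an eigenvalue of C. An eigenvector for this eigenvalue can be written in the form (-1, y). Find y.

We need (C + 7I)v = 0.
C + 7I = [[-4, -2], [4, 2]].
Row 1: (-4)·-1 + (-2)·y = 0
Row 2: (4)·-1 + (2)·y = 0
Solving gives y = 2.
Check: C·(-1, 2) = (7, -14) = -7·(-1, 2).

2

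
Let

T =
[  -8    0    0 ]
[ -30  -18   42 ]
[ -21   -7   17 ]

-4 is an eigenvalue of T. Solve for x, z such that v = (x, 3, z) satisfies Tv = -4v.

0, 1

We need (T + 4I)v = 0.
T + 4I = [[-4, 0, 0], [-30, -14, 42], [-21, -7, 21]].
Row 1: (-4)·x + (0)·3 + (0)·z = 0
Row 2: (-30)·x + (-14)·3 + (42)·z = 0
Row 3: (-21)·x + (-7)·3 + (21)·z = 0
Solving gives x = 0, z = 1.
Check: T·(0, 3, 1) = (0, -12, -4) = -4·(0, 3, 1).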